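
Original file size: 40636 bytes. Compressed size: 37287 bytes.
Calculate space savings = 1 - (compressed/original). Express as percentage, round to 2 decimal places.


ratio = compressed/original = 37287/40636 = 0.917585
savings = 1 - ratio = 1 - 0.917585 = 0.082415
as a percentage: 0.082415 * 100 = 8.24%

Space savings = 1 - 37287/40636 = 8.24%


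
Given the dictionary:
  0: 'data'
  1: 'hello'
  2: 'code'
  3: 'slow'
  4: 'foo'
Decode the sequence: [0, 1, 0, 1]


Look up each index in the dictionary:
  0 -> 'data'
  1 -> 'hello'
  0 -> 'data'
  1 -> 'hello'

Decoded: "data hello data hello"


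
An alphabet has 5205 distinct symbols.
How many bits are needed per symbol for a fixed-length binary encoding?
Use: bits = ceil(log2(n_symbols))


log2(5205) = 12.3457
Bracket: 2^12 = 4096 < 5205 <= 2^13 = 8192
So ceil(log2(5205)) = 13

bits = ceil(log2(5205)) = ceil(12.3457) = 13 bits


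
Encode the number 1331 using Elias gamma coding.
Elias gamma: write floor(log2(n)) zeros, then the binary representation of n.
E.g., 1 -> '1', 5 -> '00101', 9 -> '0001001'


num_bits = floor(log2(1331)) + 1 = 11
leading_zeros = num_bits - 1 = 10
binary(1331) = 10100110011

Elias gamma(1331) = '0000000000' + '10100110011' = 000000000010100110011 (21 bits)


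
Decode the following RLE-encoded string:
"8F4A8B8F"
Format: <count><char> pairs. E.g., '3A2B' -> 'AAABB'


Expanding each <count><char> pair:
  8F -> 'FFFFFFFF'
  4A -> 'AAAA'
  8B -> 'BBBBBBBB'
  8F -> 'FFFFFFFF'

Decoded = FFFFFFFFAAAABBBBBBBBFFFFFFFF


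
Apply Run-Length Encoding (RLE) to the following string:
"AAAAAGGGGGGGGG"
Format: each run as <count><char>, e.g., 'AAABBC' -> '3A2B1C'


Scanning runs left to right:
  i=0: run of 'A' x 5 -> '5A'
  i=5: run of 'G' x 9 -> '9G'

RLE = 5A9G


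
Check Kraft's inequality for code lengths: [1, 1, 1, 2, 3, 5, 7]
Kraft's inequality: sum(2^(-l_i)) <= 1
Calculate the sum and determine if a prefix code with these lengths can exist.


Sum = 2^(-1) + 2^(-1) + 2^(-1) + 2^(-2) + 2^(-3) + 2^(-5) + 2^(-7)
    = 0.5 + 0.5 + 0.5 + 0.25 + 0.125 + 0.03125 + 0.0078125
    = 245/128 = 1.9140625
Since 1.9140625 > 1, Kraft's inequality is NOT satisfied.
A prefix code with these lengths CANNOT exist.

Kraft sum = 1.9140625. Not satisfied.


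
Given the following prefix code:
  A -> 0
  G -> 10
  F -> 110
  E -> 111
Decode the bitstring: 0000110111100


Decoding step by step:
Bits 0 -> A
Bits 0 -> A
Bits 0 -> A
Bits 0 -> A
Bits 110 -> F
Bits 111 -> E
Bits 10 -> G
Bits 0 -> A


Decoded message: AAAAFEGA


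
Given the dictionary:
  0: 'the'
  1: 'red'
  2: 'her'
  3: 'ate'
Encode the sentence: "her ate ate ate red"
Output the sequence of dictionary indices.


Look up each word in the dictionary:
  'her' -> 2
  'ate' -> 3
  'ate' -> 3
  'ate' -> 3
  'red' -> 1

Encoded: [2, 3, 3, 3, 1]


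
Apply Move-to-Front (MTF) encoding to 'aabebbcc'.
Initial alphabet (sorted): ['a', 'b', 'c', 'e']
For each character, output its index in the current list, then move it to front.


MTF encoding:
'a': index 0 in ['a', 'b', 'c', 'e'] -> ['a', 'b', 'c', 'e']
'a': index 0 in ['a', 'b', 'c', 'e'] -> ['a', 'b', 'c', 'e']
'b': index 1 in ['a', 'b', 'c', 'e'] -> ['b', 'a', 'c', 'e']
'e': index 3 in ['b', 'a', 'c', 'e'] -> ['e', 'b', 'a', 'c']
'b': index 1 in ['e', 'b', 'a', 'c'] -> ['b', 'e', 'a', 'c']
'b': index 0 in ['b', 'e', 'a', 'c'] -> ['b', 'e', 'a', 'c']
'c': index 3 in ['b', 'e', 'a', 'c'] -> ['c', 'b', 'e', 'a']
'c': index 0 in ['c', 'b', 'e', 'a'] -> ['c', 'b', 'e', 'a']


Output: [0, 0, 1, 3, 1, 0, 3, 0]


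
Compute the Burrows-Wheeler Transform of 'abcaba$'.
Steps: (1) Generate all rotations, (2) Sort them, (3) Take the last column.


Rotations (sorted):
  0: $abcaba -> last char: a
  1: a$abcab -> last char: b
  2: aba$abc -> last char: c
  3: abcaba$ -> last char: $
  4: ba$abca -> last char: a
  5: bcaba$a -> last char: a
  6: caba$ab -> last char: b


BWT = abc$aab


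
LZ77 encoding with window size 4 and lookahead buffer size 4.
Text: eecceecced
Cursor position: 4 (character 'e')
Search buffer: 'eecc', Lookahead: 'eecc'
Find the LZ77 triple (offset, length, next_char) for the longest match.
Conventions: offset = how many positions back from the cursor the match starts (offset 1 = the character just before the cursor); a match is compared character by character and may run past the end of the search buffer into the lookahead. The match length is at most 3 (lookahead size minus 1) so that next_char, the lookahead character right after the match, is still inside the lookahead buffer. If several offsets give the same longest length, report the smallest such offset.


Try each offset into the search buffer:
  offset=1 (pos 3, char 'c'): match length 0
  offset=2 (pos 2, char 'c'): match length 0
  offset=3 (pos 1, char 'e'): match length 1
  offset=4 (pos 0, char 'e'): match length 3
Longest match has length 3 at offset 4.
next_char = character at position 4 + 3 = 7 -> 'c'

Best match: offset=4, length=3 (matching 'eec' starting at position 0)
LZ77 triple: (4, 3, 'c')


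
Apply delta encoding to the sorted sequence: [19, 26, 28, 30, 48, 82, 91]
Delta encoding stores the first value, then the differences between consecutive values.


First value: 19
Deltas:
  26 - 19 = 7
  28 - 26 = 2
  30 - 28 = 2
  48 - 30 = 18
  82 - 48 = 34
  91 - 82 = 9


Delta encoded: [19, 7, 2, 2, 18, 34, 9]


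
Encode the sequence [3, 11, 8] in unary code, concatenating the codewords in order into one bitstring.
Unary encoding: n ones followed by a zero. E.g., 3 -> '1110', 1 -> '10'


Encode each number as n ones followed by a terminating 0:
  3 -> 1110 (4 bits)
  11 -> 111111111110 (12 bits)
  8 -> 111111110 (9 bits)
Total length = 4 + 12 + 9 = 25 bits.

Unary([3, 11, 8]) = 1110111111111110111111110 (25 bits)


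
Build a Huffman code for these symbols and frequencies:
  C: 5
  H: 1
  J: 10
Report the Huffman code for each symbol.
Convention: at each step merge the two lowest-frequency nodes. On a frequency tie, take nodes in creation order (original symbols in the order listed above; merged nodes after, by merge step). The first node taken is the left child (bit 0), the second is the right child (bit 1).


Huffman tree construction:
Step 1: Merge H(1) + C(5) = 6
Step 2: Merge (H+C)(6) + J(10) = 16
Read each symbol's code off the tree from the root (left child = 0, right child = 1).

Codes:
  C: 01 (length 2)
  H: 00 (length 2)
  J: 1 (length 1)
Average code length: 22/16 = 1.3750 bits/symbol


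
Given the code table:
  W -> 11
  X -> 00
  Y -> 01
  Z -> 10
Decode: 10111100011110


Decoding:
10 -> Z
11 -> W
11 -> W
00 -> X
01 -> Y
11 -> W
10 -> Z


Result: ZWWXYWZ


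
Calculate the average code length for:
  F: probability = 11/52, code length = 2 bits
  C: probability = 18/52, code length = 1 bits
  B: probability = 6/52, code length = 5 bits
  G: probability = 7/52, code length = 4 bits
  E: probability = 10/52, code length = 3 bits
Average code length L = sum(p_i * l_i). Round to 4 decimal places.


Weighted contributions p_i * l_i:
  F: (11/52) * 2 = 22/52
  C: (18/52) * 1 = 18/52
  B: (6/52) * 5 = 30/52
  G: (7/52) * 4 = 28/52
  E: (10/52) * 3 = 30/52
Sum = (22 + 18 + 30 + 28 + 30)/52 = 128/52

L = 128/52 = 2.4615 bits/symbol


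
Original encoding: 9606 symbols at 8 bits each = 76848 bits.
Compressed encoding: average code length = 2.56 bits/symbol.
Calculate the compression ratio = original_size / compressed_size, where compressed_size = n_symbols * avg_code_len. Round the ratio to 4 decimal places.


original_size = n_symbols * orig_bits = 9606 * 8 = 76848 bits
compressed_size = n_symbols * avg_code_len = 9606 * 2.56 = 24591.36 bits
ratio = original_size / compressed_size = 76848 / 24591.36 = 3.125

Compression ratio = 3.125


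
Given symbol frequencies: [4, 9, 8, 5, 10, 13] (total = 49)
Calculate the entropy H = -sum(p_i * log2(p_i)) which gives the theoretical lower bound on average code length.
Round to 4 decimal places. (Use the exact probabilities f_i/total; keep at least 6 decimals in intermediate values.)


Per-symbol terms -p_i * log2(p_i) with p_i = f_i/49:
  p = 4/49 = 0.081633: log2(p) = -3.614710, -p*log2(p) = 0.295078
  p = 9/49 = 0.183673: log2(p) = -2.444785, -p*log2(p) = 0.449042
  p = 8/49 = 0.163265: log2(p) = -2.614710, -p*log2(p) = 0.426891
  p = 5/49 = 0.102041: log2(p) = -3.292782, -p*log2(p) = 0.335998
  p = 10/49 = 0.204082: log2(p) = -2.292782, -p*log2(p) = 0.467915
  p = 13/49 = 0.265306: log2(p) = -1.914270, -p*log2(p) = 0.507868
H = 0.295078 + 0.449042 + 0.426891 + 0.335998 + 0.467915 + 0.507868 = 2.482792

H = 2.4828 bits/symbol


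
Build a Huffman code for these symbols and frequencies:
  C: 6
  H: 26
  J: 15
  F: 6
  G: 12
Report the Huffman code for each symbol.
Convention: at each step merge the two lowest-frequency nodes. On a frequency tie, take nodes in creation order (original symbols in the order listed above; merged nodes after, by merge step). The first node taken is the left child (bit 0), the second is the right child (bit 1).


Huffman tree construction:
Step 1: Merge C(6) + F(6) = 12
Step 2: Merge G(12) + (C+F)(12) = 24
Step 3: Merge J(15) + (G+(C+F))(24) = 39
Step 4: Merge H(26) + (J+(G+(C+F)))(39) = 65
Read each symbol's code off the tree from the root (left child = 0, right child = 1).

Codes:
  C: 1110 (length 4)
  H: 0 (length 1)
  J: 10 (length 2)
  F: 1111 (length 4)
  G: 110 (length 3)
Average code length: 140/65 = 2.1538 bits/symbol


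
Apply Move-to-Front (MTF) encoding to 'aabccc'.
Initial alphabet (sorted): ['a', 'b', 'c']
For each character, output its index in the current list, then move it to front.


MTF encoding:
'a': index 0 in ['a', 'b', 'c'] -> ['a', 'b', 'c']
'a': index 0 in ['a', 'b', 'c'] -> ['a', 'b', 'c']
'b': index 1 in ['a', 'b', 'c'] -> ['b', 'a', 'c']
'c': index 2 in ['b', 'a', 'c'] -> ['c', 'b', 'a']
'c': index 0 in ['c', 'b', 'a'] -> ['c', 'b', 'a']
'c': index 0 in ['c', 'b', 'a'] -> ['c', 'b', 'a']


Output: [0, 0, 1, 2, 0, 0]


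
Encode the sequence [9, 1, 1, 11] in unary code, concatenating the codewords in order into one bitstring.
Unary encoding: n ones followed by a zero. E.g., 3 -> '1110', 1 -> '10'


Encode each number as n ones followed by a terminating 0:
  9 -> 1111111110 (10 bits)
  1 -> 10 (2 bits)
  1 -> 10 (2 bits)
  11 -> 111111111110 (12 bits)
Total length = 10 + 2 + 2 + 12 = 26 bits.

Unary([9, 1, 1, 11]) = 11111111101010111111111110 (26 bits)


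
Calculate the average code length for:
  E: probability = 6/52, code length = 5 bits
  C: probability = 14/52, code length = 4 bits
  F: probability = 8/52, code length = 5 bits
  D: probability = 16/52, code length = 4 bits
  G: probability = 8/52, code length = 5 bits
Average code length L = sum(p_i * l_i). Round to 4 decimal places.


Weighted contributions p_i * l_i:
  E: (6/52) * 5 = 30/52
  C: (14/52) * 4 = 56/52
  F: (8/52) * 5 = 40/52
  D: (16/52) * 4 = 64/52
  G: (8/52) * 5 = 40/52
Sum = (30 + 56 + 40 + 64 + 40)/52 = 230/52

L = 230/52 = 4.4231 bits/symbol


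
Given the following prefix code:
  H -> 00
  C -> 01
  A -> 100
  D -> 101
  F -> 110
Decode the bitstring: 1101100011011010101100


Decoding step by step:
Bits 110 -> F
Bits 110 -> F
Bits 00 -> H
Bits 110 -> F
Bits 110 -> F
Bits 101 -> D
Bits 01 -> C
Bits 100 -> A


Decoded message: FFHFFDCA


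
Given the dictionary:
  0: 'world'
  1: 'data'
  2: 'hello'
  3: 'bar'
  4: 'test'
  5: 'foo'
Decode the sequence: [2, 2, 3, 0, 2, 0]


Look up each index in the dictionary:
  2 -> 'hello'
  2 -> 'hello'
  3 -> 'bar'
  0 -> 'world'
  2 -> 'hello'
  0 -> 'world'

Decoded: "hello hello bar world hello world"


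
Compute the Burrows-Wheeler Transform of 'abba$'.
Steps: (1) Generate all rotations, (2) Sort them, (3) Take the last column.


Rotations (sorted):
  0: $abba -> last char: a
  1: a$abb -> last char: b
  2: abba$ -> last char: $
  3: ba$ab -> last char: b
  4: bba$a -> last char: a


BWT = ab$ba


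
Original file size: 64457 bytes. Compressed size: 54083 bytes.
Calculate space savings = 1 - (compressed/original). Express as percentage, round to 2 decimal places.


ratio = compressed/original = 54083/64457 = 0.839055
savings = 1 - ratio = 1 - 0.839055 = 0.160945
as a percentage: 0.160945 * 100 = 16.09%

Space savings = 1 - 54083/64457 = 16.09%


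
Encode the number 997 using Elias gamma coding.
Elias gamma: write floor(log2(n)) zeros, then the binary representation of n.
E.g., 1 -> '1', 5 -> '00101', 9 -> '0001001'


num_bits = floor(log2(997)) + 1 = 10
leading_zeros = num_bits - 1 = 9
binary(997) = 1111100101

Elias gamma(997) = '000000000' + '1111100101' = 0000000001111100101 (19 bits)


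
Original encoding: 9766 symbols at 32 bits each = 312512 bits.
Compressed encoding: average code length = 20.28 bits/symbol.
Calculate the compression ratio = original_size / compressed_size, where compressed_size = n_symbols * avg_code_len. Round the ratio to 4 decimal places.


original_size = n_symbols * orig_bits = 9766 * 32 = 312512 bits
compressed_size = n_symbols * avg_code_len = 9766 * 20.28 = 198054.48 bits
ratio = original_size / compressed_size = 312512 / 198054.48 = 1.5779

Compression ratio = 1.5779


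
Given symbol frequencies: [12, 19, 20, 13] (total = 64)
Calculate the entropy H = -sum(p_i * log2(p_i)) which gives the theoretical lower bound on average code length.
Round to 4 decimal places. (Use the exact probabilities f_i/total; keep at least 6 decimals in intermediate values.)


Per-symbol terms -p_i * log2(p_i) with p_i = f_i/64:
  p = 12/64 = 0.187500: log2(p) = -2.415037, -p*log2(p) = 0.452820
  p = 19/64 = 0.296875: log2(p) = -1.752072, -p*log2(p) = 0.520147
  p = 20/64 = 0.312500: log2(p) = -1.678072, -p*log2(p) = 0.524397
  p = 13/64 = 0.203125: log2(p) = -2.299560, -p*log2(p) = 0.467098
H = 0.452820 + 0.520147 + 0.524397 + 0.467098 = 1.964462

H = 1.9645 bits/symbol


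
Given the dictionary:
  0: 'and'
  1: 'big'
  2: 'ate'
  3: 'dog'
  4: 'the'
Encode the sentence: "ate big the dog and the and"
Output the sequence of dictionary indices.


Look up each word in the dictionary:
  'ate' -> 2
  'big' -> 1
  'the' -> 4
  'dog' -> 3
  'and' -> 0
  'the' -> 4
  'and' -> 0

Encoded: [2, 1, 4, 3, 0, 4, 0]


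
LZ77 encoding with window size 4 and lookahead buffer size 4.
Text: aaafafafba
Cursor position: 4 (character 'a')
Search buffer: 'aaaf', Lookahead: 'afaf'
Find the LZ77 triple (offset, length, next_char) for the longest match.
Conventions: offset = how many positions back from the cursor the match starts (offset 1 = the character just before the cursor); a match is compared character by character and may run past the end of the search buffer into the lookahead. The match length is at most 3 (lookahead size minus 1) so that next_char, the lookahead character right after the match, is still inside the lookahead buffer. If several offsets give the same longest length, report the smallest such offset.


Try each offset into the search buffer:
  offset=1 (pos 3, char 'f'): match length 0
  offset=2 (pos 2, char 'a'): match length 3
  offset=3 (pos 1, char 'a'): match length 1
  offset=4 (pos 0, char 'a'): match length 1
Longest match has length 3 at offset 2.
next_char = character at position 4 + 3 = 7 -> 'f'

Best match: offset=2, length=3 (matching 'afa' starting at position 2)
LZ77 triple: (2, 3, 'f')


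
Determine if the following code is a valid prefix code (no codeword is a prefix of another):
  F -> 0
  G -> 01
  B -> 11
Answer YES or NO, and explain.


Checking each pair (does one codeword prefix another?):
  F='0' vs G='01': prefix -- VIOLATION

NO -- this is NOT a valid prefix code. F (0) is a prefix of G (01).


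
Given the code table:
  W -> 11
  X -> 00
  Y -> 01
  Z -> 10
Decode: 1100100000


Decoding:
11 -> W
00 -> X
10 -> Z
00 -> X
00 -> X


Result: WXZXX


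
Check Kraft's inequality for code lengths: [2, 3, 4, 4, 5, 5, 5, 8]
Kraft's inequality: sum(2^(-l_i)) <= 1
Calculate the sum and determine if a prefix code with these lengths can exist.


Sum = 2^(-2) + 2^(-3) + 2^(-4) + 2^(-4) + 2^(-5) + 2^(-5) + 2^(-5) + 2^(-8)
    = 0.25 + 0.125 + 0.0625 + 0.0625 + 0.03125 + 0.03125 + 0.03125 + 0.00390625
    = 153/256 = 0.59765625
Since 0.59765625 <= 1, Kraft's inequality IS satisfied.
A prefix code with these lengths CAN exist.

Kraft sum = 0.59765625. Satisfied.


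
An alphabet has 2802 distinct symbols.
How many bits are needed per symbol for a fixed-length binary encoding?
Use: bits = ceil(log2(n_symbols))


log2(2802) = 11.4522
Bracket: 2^11 = 2048 < 2802 <= 2^12 = 4096
So ceil(log2(2802)) = 12

bits = ceil(log2(2802)) = ceil(11.4522) = 12 bits


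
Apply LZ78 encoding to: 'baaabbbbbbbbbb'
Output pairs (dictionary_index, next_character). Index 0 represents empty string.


LZ78 encoding steps:
Dictionary: {0: ''}
Step 1: w='' (idx 0), next='b' -> output (0, 'b'), add 'b' as idx 1
Step 2: w='' (idx 0), next='a' -> output (0, 'a'), add 'a' as idx 2
Step 3: w='a' (idx 2), next='a' -> output (2, 'a'), add 'aa' as idx 3
Step 4: w='b' (idx 1), next='b' -> output (1, 'b'), add 'bb' as idx 4
Step 5: w='bb' (idx 4), next='b' -> output (4, 'b'), add 'bbb' as idx 5
Step 6: w='bbb' (idx 5), next='b' -> output (5, 'b'), add 'bbbb' as idx 6
Step 7: w='b' (idx 1), end of input -> output (1, '')


Encoded: [(0, 'b'), (0, 'a'), (2, 'a'), (1, 'b'), (4, 'b'), (5, 'b'), (1, '')]


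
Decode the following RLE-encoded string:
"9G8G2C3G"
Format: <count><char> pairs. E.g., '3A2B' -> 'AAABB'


Expanding each <count><char> pair:
  9G -> 'GGGGGGGGG'
  8G -> 'GGGGGGGG'
  2C -> 'CC'
  3G -> 'GGG'

Decoded = GGGGGGGGGGGGGGGGGCCGGG


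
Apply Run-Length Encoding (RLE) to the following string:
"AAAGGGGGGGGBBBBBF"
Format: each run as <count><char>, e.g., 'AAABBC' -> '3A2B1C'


Scanning runs left to right:
  i=0: run of 'A' x 3 -> '3A'
  i=3: run of 'G' x 8 -> '8G'
  i=11: run of 'B' x 5 -> '5B'
  i=16: run of 'F' x 1 -> '1F'

RLE = 3A8G5B1F


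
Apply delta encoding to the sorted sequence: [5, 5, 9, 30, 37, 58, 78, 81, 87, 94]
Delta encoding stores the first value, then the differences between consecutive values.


First value: 5
Deltas:
  5 - 5 = 0
  9 - 5 = 4
  30 - 9 = 21
  37 - 30 = 7
  58 - 37 = 21
  78 - 58 = 20
  81 - 78 = 3
  87 - 81 = 6
  94 - 87 = 7


Delta encoded: [5, 0, 4, 21, 7, 21, 20, 3, 6, 7]


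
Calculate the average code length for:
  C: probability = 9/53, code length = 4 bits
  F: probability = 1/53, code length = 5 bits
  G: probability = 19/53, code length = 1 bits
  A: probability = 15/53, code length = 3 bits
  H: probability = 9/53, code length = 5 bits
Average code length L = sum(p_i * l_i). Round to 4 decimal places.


Weighted contributions p_i * l_i:
  C: (9/53) * 4 = 36/53
  F: (1/53) * 5 = 5/53
  G: (19/53) * 1 = 19/53
  A: (15/53) * 3 = 45/53
  H: (9/53) * 5 = 45/53
Sum = (36 + 5 + 19 + 45 + 45)/53 = 150/53

L = 150/53 = 2.8302 bits/symbol


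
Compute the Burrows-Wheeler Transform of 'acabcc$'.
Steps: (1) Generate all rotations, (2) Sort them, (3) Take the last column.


Rotations (sorted):
  0: $acabcc -> last char: c
  1: abcc$ac -> last char: c
  2: acabcc$ -> last char: $
  3: bcc$aca -> last char: a
  4: c$acabc -> last char: c
  5: cabcc$a -> last char: a
  6: cc$acab -> last char: b


BWT = cc$acab


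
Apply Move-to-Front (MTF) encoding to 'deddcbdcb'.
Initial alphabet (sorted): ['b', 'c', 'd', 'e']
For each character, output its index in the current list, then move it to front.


MTF encoding:
'd': index 2 in ['b', 'c', 'd', 'e'] -> ['d', 'b', 'c', 'e']
'e': index 3 in ['d', 'b', 'c', 'e'] -> ['e', 'd', 'b', 'c']
'd': index 1 in ['e', 'd', 'b', 'c'] -> ['d', 'e', 'b', 'c']
'd': index 0 in ['d', 'e', 'b', 'c'] -> ['d', 'e', 'b', 'c']
'c': index 3 in ['d', 'e', 'b', 'c'] -> ['c', 'd', 'e', 'b']
'b': index 3 in ['c', 'd', 'e', 'b'] -> ['b', 'c', 'd', 'e']
'd': index 2 in ['b', 'c', 'd', 'e'] -> ['d', 'b', 'c', 'e']
'c': index 2 in ['d', 'b', 'c', 'e'] -> ['c', 'd', 'b', 'e']
'b': index 2 in ['c', 'd', 'b', 'e'] -> ['b', 'c', 'd', 'e']


Output: [2, 3, 1, 0, 3, 3, 2, 2, 2]


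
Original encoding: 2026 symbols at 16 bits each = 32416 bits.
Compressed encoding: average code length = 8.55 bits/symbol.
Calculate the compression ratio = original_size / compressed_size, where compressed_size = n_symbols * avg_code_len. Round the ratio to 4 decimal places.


original_size = n_symbols * orig_bits = 2026 * 16 = 32416 bits
compressed_size = n_symbols * avg_code_len = 2026 * 8.55 = 17322.3 bits
ratio = original_size / compressed_size = 32416 / 17322.3 = 1.8713

Compression ratio = 1.8713


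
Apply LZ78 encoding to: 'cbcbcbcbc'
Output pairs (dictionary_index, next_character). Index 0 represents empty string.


LZ78 encoding steps:
Dictionary: {0: ''}
Step 1: w='' (idx 0), next='c' -> output (0, 'c'), add 'c' as idx 1
Step 2: w='' (idx 0), next='b' -> output (0, 'b'), add 'b' as idx 2
Step 3: w='c' (idx 1), next='b' -> output (1, 'b'), add 'cb' as idx 3
Step 4: w='cb' (idx 3), next='c' -> output (3, 'c'), add 'cbc' as idx 4
Step 5: w='b' (idx 2), next='c' -> output (2, 'c'), add 'bc' as idx 5


Encoded: [(0, 'c'), (0, 'b'), (1, 'b'), (3, 'c'), (2, 'c')]


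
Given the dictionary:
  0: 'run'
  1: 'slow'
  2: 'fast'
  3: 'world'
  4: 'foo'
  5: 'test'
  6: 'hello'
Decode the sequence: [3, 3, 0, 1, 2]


Look up each index in the dictionary:
  3 -> 'world'
  3 -> 'world'
  0 -> 'run'
  1 -> 'slow'
  2 -> 'fast'

Decoded: "world world run slow fast"


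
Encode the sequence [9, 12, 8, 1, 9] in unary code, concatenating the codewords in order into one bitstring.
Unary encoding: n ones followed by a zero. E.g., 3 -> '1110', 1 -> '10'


Encode each number as n ones followed by a terminating 0:
  9 -> 1111111110 (10 bits)
  12 -> 1111111111110 (13 bits)
  8 -> 111111110 (9 bits)
  1 -> 10 (2 bits)
  9 -> 1111111110 (10 bits)
Total length = 10 + 13 + 9 + 2 + 10 = 44 bits.

Unary([9, 12, 8, 1, 9]) = 11111111101111111111110111111110101111111110 (44 bits)


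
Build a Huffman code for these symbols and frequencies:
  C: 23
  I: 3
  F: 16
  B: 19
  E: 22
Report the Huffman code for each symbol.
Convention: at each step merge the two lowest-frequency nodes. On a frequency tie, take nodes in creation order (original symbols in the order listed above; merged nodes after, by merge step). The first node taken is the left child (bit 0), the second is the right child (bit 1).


Huffman tree construction:
Step 1: Merge I(3) + F(16) = 19
Step 2: Merge B(19) + (I+F)(19) = 38
Step 3: Merge E(22) + C(23) = 45
Step 4: Merge (B+(I+F))(38) + (E+C)(45) = 83
Read each symbol's code off the tree from the root (left child = 0, right child = 1).

Codes:
  C: 11 (length 2)
  I: 010 (length 3)
  F: 011 (length 3)
  B: 00 (length 2)
  E: 10 (length 2)
Average code length: 185/83 = 2.2289 bits/symbol


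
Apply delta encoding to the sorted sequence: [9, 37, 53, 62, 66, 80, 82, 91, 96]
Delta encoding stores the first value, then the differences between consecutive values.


First value: 9
Deltas:
  37 - 9 = 28
  53 - 37 = 16
  62 - 53 = 9
  66 - 62 = 4
  80 - 66 = 14
  82 - 80 = 2
  91 - 82 = 9
  96 - 91 = 5


Delta encoded: [9, 28, 16, 9, 4, 14, 2, 9, 5]


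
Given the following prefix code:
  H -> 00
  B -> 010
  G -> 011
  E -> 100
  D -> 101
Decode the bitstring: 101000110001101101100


Decoding step by step:
Bits 101 -> D
Bits 00 -> H
Bits 011 -> G
Bits 00 -> H
Bits 011 -> G
Bits 011 -> G
Bits 011 -> G
Bits 00 -> H


Decoded message: DHGHGGGH


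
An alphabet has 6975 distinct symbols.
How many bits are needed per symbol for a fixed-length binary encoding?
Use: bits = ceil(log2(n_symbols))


log2(6975) = 12.768
Bracket: 2^12 = 4096 < 6975 <= 2^13 = 8192
So ceil(log2(6975)) = 13

bits = ceil(log2(6975)) = ceil(12.768) = 13 bits


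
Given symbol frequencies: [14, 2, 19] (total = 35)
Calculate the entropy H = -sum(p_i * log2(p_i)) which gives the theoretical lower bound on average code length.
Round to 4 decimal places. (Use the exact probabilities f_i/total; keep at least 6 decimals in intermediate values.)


Per-symbol terms -p_i * log2(p_i) with p_i = f_i/35:
  p = 14/35 = 0.400000: log2(p) = -1.321928, -p*log2(p) = 0.528771
  p = 2/35 = 0.057143: log2(p) = -4.129283, -p*log2(p) = 0.235959
  p = 19/35 = 0.542857: log2(p) = -0.881356, -p*log2(p) = 0.478450
H = 0.528771 + 0.235959 + 0.478450 = 1.243180

H = 1.2432 bits/symbol


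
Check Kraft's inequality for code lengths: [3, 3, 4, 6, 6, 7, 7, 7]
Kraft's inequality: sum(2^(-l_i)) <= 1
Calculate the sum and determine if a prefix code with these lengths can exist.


Sum = 2^(-3) + 2^(-3) + 2^(-4) + 2^(-6) + 2^(-6) + 2^(-7) + 2^(-7) + 2^(-7)
    = 0.125 + 0.125 + 0.0625 + 0.015625 + 0.015625 + 0.0078125 + 0.0078125 + 0.0078125
    = 47/128 = 0.3671875
Since 0.3671875 <= 1, Kraft's inequality IS satisfied.
A prefix code with these lengths CAN exist.

Kraft sum = 0.3671875. Satisfied.


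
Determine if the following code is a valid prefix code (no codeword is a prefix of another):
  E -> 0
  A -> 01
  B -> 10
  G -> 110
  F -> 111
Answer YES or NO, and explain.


Checking each pair (does one codeword prefix another?):
  E='0' vs A='01': prefix -- VIOLATION

NO -- this is NOT a valid prefix code. E (0) is a prefix of A (01).


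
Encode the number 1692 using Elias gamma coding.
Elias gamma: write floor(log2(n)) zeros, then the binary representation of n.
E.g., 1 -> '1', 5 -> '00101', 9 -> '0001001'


num_bits = floor(log2(1692)) + 1 = 11
leading_zeros = num_bits - 1 = 10
binary(1692) = 11010011100

Elias gamma(1692) = '0000000000' + '11010011100' = 000000000011010011100 (21 bits)


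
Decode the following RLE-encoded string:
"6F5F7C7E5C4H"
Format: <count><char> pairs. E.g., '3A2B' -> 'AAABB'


Expanding each <count><char> pair:
  6F -> 'FFFFFF'
  5F -> 'FFFFF'
  7C -> 'CCCCCCC'
  7E -> 'EEEEEEE'
  5C -> 'CCCCC'
  4H -> 'HHHH'

Decoded = FFFFFFFFFFFCCCCCCCEEEEEEECCCCCHHHH


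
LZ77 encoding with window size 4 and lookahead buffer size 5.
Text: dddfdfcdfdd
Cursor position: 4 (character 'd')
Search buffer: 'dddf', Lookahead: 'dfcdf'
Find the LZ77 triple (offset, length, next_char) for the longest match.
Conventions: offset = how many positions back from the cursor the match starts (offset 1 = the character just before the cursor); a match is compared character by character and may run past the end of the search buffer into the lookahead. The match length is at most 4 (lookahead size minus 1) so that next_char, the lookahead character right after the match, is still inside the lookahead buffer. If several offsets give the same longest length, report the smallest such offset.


Try each offset into the search buffer:
  offset=1 (pos 3, char 'f'): match length 0
  offset=2 (pos 2, char 'd'): match length 2
  offset=3 (pos 1, char 'd'): match length 1
  offset=4 (pos 0, char 'd'): match length 1
Longest match has length 2 at offset 2.
next_char = character at position 4 + 2 = 6 -> 'c'

Best match: offset=2, length=2 (matching 'df' starting at position 2)
LZ77 triple: (2, 2, 'c')


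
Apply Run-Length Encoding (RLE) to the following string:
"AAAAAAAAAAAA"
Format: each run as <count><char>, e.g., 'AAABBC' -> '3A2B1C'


Scanning runs left to right:
  i=0: run of 'A' x 12 -> '12A'

RLE = 12A


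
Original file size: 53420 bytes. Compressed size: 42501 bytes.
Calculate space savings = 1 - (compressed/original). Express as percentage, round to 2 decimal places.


ratio = compressed/original = 42501/53420 = 0.795601
savings = 1 - ratio = 1 - 0.795601 = 0.204399
as a percentage: 0.204399 * 100 = 20.44%

Space savings = 1 - 42501/53420 = 20.44%


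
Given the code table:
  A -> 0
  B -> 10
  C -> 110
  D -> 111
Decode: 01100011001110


Decoding:
0 -> A
110 -> C
0 -> A
0 -> A
110 -> C
0 -> A
111 -> D
0 -> A


Result: ACAACADA


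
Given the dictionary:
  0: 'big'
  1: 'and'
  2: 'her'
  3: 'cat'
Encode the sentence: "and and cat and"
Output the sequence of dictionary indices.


Look up each word in the dictionary:
  'and' -> 1
  'and' -> 1
  'cat' -> 3
  'and' -> 1

Encoded: [1, 1, 3, 1]


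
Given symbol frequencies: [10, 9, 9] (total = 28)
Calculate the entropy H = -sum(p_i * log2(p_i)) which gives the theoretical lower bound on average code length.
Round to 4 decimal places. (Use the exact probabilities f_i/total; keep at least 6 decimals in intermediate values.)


Per-symbol terms -p_i * log2(p_i) with p_i = f_i/28:
  p = 10/28 = 0.357143: log2(p) = -1.485427, -p*log2(p) = 0.530510
  p = 9/28 = 0.321429: log2(p) = -1.637430, -p*log2(p) = 0.526317
  p = 9/28 = 0.321429: log2(p) = -1.637430, -p*log2(p) = 0.526317
H = 0.530510 + 0.526317 + 0.526317 = 1.583144

H = 1.5831 bits/symbol


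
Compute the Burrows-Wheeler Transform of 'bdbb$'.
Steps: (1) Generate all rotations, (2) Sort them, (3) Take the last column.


Rotations (sorted):
  0: $bdbb -> last char: b
  1: b$bdb -> last char: b
  2: bb$bd -> last char: d
  3: bdbb$ -> last char: $
  4: dbb$b -> last char: b


BWT = bbd$b


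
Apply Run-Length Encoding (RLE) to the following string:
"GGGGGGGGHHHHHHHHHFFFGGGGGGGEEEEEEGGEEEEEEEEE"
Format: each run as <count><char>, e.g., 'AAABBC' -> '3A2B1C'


Scanning runs left to right:
  i=0: run of 'G' x 8 -> '8G'
  i=8: run of 'H' x 9 -> '9H'
  i=17: run of 'F' x 3 -> '3F'
  i=20: run of 'G' x 7 -> '7G'
  i=27: run of 'E' x 6 -> '6E'
  i=33: run of 'G' x 2 -> '2G'
  i=35: run of 'E' x 9 -> '9E'

RLE = 8G9H3F7G6E2G9E


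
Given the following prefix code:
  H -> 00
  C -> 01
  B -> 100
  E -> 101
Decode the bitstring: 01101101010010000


Decoding step by step:
Bits 01 -> C
Bits 101 -> E
Bits 101 -> E
Bits 01 -> C
Bits 00 -> H
Bits 100 -> B
Bits 00 -> H


Decoded message: CEECHBH


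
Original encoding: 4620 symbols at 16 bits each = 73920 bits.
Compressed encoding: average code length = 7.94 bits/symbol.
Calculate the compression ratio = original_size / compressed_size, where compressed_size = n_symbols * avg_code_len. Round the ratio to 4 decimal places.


original_size = n_symbols * orig_bits = 4620 * 16 = 73920 bits
compressed_size = n_symbols * avg_code_len = 4620 * 7.94 = 36682.8 bits
ratio = original_size / compressed_size = 73920 / 36682.8 = 2.0151

Compression ratio = 2.0151


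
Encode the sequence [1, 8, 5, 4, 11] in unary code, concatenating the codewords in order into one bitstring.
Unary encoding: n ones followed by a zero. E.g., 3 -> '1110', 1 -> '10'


Encode each number as n ones followed by a terminating 0:
  1 -> 10 (2 bits)
  8 -> 111111110 (9 bits)
  5 -> 111110 (6 bits)
  4 -> 11110 (5 bits)
  11 -> 111111111110 (12 bits)
Total length = 2 + 9 + 6 + 5 + 12 = 34 bits.

Unary([1, 8, 5, 4, 11]) = 1011111111011111011110111111111110 (34 bits)


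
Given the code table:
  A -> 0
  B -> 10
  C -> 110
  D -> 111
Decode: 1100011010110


Decoding:
110 -> C
0 -> A
0 -> A
110 -> C
10 -> B
110 -> C


Result: CAACBC


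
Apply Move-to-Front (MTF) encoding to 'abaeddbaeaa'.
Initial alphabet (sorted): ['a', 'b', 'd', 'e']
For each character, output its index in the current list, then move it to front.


MTF encoding:
'a': index 0 in ['a', 'b', 'd', 'e'] -> ['a', 'b', 'd', 'e']
'b': index 1 in ['a', 'b', 'd', 'e'] -> ['b', 'a', 'd', 'e']
'a': index 1 in ['b', 'a', 'd', 'e'] -> ['a', 'b', 'd', 'e']
'e': index 3 in ['a', 'b', 'd', 'e'] -> ['e', 'a', 'b', 'd']
'd': index 3 in ['e', 'a', 'b', 'd'] -> ['d', 'e', 'a', 'b']
'd': index 0 in ['d', 'e', 'a', 'b'] -> ['d', 'e', 'a', 'b']
'b': index 3 in ['d', 'e', 'a', 'b'] -> ['b', 'd', 'e', 'a']
'a': index 3 in ['b', 'd', 'e', 'a'] -> ['a', 'b', 'd', 'e']
'e': index 3 in ['a', 'b', 'd', 'e'] -> ['e', 'a', 'b', 'd']
'a': index 1 in ['e', 'a', 'b', 'd'] -> ['a', 'e', 'b', 'd']
'a': index 0 in ['a', 'e', 'b', 'd'] -> ['a', 'e', 'b', 'd']


Output: [0, 1, 1, 3, 3, 0, 3, 3, 3, 1, 0]


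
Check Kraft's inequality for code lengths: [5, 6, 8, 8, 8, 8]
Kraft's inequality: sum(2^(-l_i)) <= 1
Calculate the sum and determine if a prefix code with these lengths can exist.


Sum = 2^(-5) + 2^(-6) + 2^(-8) + 2^(-8) + 2^(-8) + 2^(-8)
    = 0.03125 + 0.015625 + 0.00390625 + 0.00390625 + 0.00390625 + 0.00390625
    = 16/256 = 0.0625
Since 0.0625 <= 1, Kraft's inequality IS satisfied.
A prefix code with these lengths CAN exist.

Kraft sum = 0.0625. Satisfied.


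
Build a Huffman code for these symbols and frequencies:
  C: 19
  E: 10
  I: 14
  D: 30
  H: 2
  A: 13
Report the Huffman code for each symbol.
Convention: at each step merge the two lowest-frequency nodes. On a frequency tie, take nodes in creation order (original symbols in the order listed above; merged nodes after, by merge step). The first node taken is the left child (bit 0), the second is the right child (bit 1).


Huffman tree construction:
Step 1: Merge H(2) + E(10) = 12
Step 2: Merge (H+E)(12) + A(13) = 25
Step 3: Merge I(14) + C(19) = 33
Step 4: Merge ((H+E)+A)(25) + D(30) = 55
Step 5: Merge (I+C)(33) + (((H+E)+A)+D)(55) = 88
Read each symbol's code off the tree from the root (left child = 0, right child = 1).

Codes:
  C: 01 (length 2)
  E: 1001 (length 4)
  I: 00 (length 2)
  D: 11 (length 2)
  H: 1000 (length 4)
  A: 101 (length 3)
Average code length: 213/88 = 2.4205 bits/symbol


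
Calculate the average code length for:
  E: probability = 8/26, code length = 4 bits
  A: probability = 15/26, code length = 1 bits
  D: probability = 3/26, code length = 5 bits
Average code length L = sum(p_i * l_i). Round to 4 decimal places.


Weighted contributions p_i * l_i:
  E: (8/26) * 4 = 32/26
  A: (15/26) * 1 = 15/26
  D: (3/26) * 5 = 15/26
Sum = (32 + 15 + 15)/26 = 62/26

L = 62/26 = 2.3846 bits/symbol


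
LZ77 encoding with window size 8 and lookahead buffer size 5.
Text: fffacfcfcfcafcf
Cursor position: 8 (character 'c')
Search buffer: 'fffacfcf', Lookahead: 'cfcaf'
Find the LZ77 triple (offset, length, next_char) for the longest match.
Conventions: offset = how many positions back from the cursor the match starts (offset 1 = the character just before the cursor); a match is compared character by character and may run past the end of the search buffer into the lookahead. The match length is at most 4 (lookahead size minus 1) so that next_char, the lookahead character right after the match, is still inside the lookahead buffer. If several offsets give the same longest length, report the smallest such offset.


Try each offset into the search buffer:
  offset=1 (pos 7, char 'f'): match length 0
  offset=2 (pos 6, char 'c'): match length 3
  offset=3 (pos 5, char 'f'): match length 0
  offset=4 (pos 4, char 'c'): match length 3
  offset=5 (pos 3, char 'a'): match length 0
  offset=6 (pos 2, char 'f'): match length 0
  offset=7 (pos 1, char 'f'): match length 0
  offset=8 (pos 0, char 'f'): match length 0
Longest match has length 3, found at offsets 2, 4; take the smallest, offset 2.
next_char = character at position 8 + 3 = 11 -> 'a'

Best match: offset=2, length=3 (matching 'cfc' starting at position 6)
LZ77 triple: (2, 3, 'a')


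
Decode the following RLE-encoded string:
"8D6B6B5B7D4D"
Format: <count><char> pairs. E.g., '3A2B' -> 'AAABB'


Expanding each <count><char> pair:
  8D -> 'DDDDDDDD'
  6B -> 'BBBBBB'
  6B -> 'BBBBBB'
  5B -> 'BBBBB'
  7D -> 'DDDDDDD'
  4D -> 'DDDD'

Decoded = DDDDDDDDBBBBBBBBBBBBBBBBBDDDDDDDDDDD


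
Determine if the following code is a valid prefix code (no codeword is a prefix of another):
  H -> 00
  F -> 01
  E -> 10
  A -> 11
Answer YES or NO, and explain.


Checking each pair (does one codeword prefix another?):
  H='00' vs F='01': no prefix
  H='00' vs E='10': no prefix
  H='00' vs A='11': no prefix
  F='01' vs H='00': no prefix
  F='01' vs E='10': no prefix
  F='01' vs A='11': no prefix
  E='10' vs H='00': no prefix
  E='10' vs F='01': no prefix
  E='10' vs A='11': no prefix
  A='11' vs H='00': no prefix
  A='11' vs F='01': no prefix
  A='11' vs E='10': no prefix
No violation found over all pairs.

YES -- this is a valid prefix code. No codeword is a prefix of any other codeword.


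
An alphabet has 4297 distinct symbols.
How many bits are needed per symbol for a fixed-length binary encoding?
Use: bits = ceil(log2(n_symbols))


log2(4297) = 12.0691
Bracket: 2^12 = 4096 < 4297 <= 2^13 = 8192
So ceil(log2(4297)) = 13

bits = ceil(log2(4297)) = ceil(12.0691) = 13 bits


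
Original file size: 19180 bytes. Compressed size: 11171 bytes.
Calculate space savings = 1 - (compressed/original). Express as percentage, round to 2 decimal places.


ratio = compressed/original = 11171/19180 = 0.58243
savings = 1 - ratio = 1 - 0.58243 = 0.41757
as a percentage: 0.41757 * 100 = 41.76%

Space savings = 1 - 11171/19180 = 41.76%


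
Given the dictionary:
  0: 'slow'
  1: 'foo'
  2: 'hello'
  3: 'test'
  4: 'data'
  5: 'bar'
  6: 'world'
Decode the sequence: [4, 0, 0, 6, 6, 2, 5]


Look up each index in the dictionary:
  4 -> 'data'
  0 -> 'slow'
  0 -> 'slow'
  6 -> 'world'
  6 -> 'world'
  2 -> 'hello'
  5 -> 'bar'

Decoded: "data slow slow world world hello bar"


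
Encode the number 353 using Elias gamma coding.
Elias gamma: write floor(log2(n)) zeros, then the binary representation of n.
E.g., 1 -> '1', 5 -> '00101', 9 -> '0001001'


num_bits = floor(log2(353)) + 1 = 9
leading_zeros = num_bits - 1 = 8
binary(353) = 101100001

Elias gamma(353) = '00000000' + '101100001' = 00000000101100001 (17 bits)


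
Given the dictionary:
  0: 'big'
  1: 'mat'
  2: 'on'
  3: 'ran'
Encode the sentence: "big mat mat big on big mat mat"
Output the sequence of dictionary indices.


Look up each word in the dictionary:
  'big' -> 0
  'mat' -> 1
  'mat' -> 1
  'big' -> 0
  'on' -> 2
  'big' -> 0
  'mat' -> 1
  'mat' -> 1

Encoded: [0, 1, 1, 0, 2, 0, 1, 1]


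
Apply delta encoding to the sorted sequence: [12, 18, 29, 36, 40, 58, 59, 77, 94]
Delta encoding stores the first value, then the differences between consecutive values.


First value: 12
Deltas:
  18 - 12 = 6
  29 - 18 = 11
  36 - 29 = 7
  40 - 36 = 4
  58 - 40 = 18
  59 - 58 = 1
  77 - 59 = 18
  94 - 77 = 17


Delta encoded: [12, 6, 11, 7, 4, 18, 1, 18, 17]


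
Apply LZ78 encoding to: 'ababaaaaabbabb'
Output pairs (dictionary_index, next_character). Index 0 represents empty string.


LZ78 encoding steps:
Dictionary: {0: ''}
Step 1: w='' (idx 0), next='a' -> output (0, 'a'), add 'a' as idx 1
Step 2: w='' (idx 0), next='b' -> output (0, 'b'), add 'b' as idx 2
Step 3: w='a' (idx 1), next='b' -> output (1, 'b'), add 'ab' as idx 3
Step 4: w='a' (idx 1), next='a' -> output (1, 'a'), add 'aa' as idx 4
Step 5: w='aa' (idx 4), next='a' -> output (4, 'a'), add 'aaa' as idx 5
Step 6: w='b' (idx 2), next='b' -> output (2, 'b'), add 'bb' as idx 6
Step 7: w='ab' (idx 3), next='b' -> output (3, 'b'), add 'abb' as idx 7


Encoded: [(0, 'a'), (0, 'b'), (1, 'b'), (1, 'a'), (4, 'a'), (2, 'b'), (3, 'b')]


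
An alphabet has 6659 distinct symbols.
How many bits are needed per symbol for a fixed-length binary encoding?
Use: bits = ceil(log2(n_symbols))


log2(6659) = 12.7011
Bracket: 2^12 = 4096 < 6659 <= 2^13 = 8192
So ceil(log2(6659)) = 13

bits = ceil(log2(6659)) = ceil(12.7011) = 13 bits


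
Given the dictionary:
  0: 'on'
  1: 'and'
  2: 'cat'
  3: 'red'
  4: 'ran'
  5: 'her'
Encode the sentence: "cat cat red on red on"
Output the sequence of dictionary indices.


Look up each word in the dictionary:
  'cat' -> 2
  'cat' -> 2
  'red' -> 3
  'on' -> 0
  'red' -> 3
  'on' -> 0

Encoded: [2, 2, 3, 0, 3, 0]


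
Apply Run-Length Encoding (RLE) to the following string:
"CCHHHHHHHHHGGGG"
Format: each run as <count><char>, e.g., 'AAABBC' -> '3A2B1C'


Scanning runs left to right:
  i=0: run of 'C' x 2 -> '2C'
  i=2: run of 'H' x 9 -> '9H'
  i=11: run of 'G' x 4 -> '4G'

RLE = 2C9H4G


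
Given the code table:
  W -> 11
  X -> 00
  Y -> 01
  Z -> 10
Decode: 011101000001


Decoding:
01 -> Y
11 -> W
01 -> Y
00 -> X
00 -> X
01 -> Y


Result: YWYXXY


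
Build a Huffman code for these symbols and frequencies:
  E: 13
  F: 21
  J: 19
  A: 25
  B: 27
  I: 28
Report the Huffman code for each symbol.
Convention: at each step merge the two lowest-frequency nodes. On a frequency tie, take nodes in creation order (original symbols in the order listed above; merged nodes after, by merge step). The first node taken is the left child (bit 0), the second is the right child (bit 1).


Huffman tree construction:
Step 1: Merge E(13) + J(19) = 32
Step 2: Merge F(21) + A(25) = 46
Step 3: Merge B(27) + I(28) = 55
Step 4: Merge (E+J)(32) + (F+A)(46) = 78
Step 5: Merge (B+I)(55) + ((E+J)+(F+A))(78) = 133
Read each symbol's code off the tree from the root (left child = 0, right child = 1).

Codes:
  E: 100 (length 3)
  F: 110 (length 3)
  J: 101 (length 3)
  A: 111 (length 3)
  B: 00 (length 2)
  I: 01 (length 2)
Average code length: 344/133 = 2.5865 bits/symbol
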